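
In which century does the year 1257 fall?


Century = (year - 1) // 100 + 1
= (1257 - 1) // 100 + 1
= 1256 // 100 + 1
= 12 + 1

13th century


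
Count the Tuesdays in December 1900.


December 1900 has 31 days
Anchor: Jan 1, 1900. With p = 1900 - 1 = 1899: (p + p//4 - p//100 + p//400) mod 7 = (1899 + 474 - 18 + 4) mod 7 = 2359 mod 7 = 0 -> Monday (Mon=0 ... Sun=6)
Days before December (Jan-Nov): 334; December 1 index = (0 + 334) mod 7 = 5 -> Saturday
First Tuesday is December 4
Tuesdays: 4, 11, 18, 25

4 Tuesdays


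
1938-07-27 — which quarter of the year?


Month: July (month 7)
Q1: Jan-Mar, Q2: Apr-Jun, Q3: Jul-Sep, Q4: Oct-Dec

Q3


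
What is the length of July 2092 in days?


July 2092

31 days


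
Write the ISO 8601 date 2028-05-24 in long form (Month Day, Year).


ISO 2028-05-24 parses as year=2028, month=05, day=24
Month 5 -> May

May 24, 2028


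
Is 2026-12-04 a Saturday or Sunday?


Anchor: Jan 1, 2026. With p = 2026 - 1 = 2025: (p + p//4 - p//100 + p//400) mod 7 = (2025 + 506 - 20 + 5) mod 7 = 2516 mod 7 = 3 -> Thursday (Mon=0 ... Sun=6)
Day of year: 338; offset = 337
Weekday index = (3 + 337) mod 7 = 4 -> Friday
Weekend days: Saturday, Sunday

No


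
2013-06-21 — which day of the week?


Date: June 21, 2013
Anchor: Jan 1, 2013. With p = 2013 - 1 = 2012: (p + p//4 - p//100 + p//400) mod 7 = (2012 + 503 - 20 + 5) mod 7 = 2500 mod 7 = 1 -> Tuesday (Mon=0 ... Sun=6)
Days before June (Jan-May): 151; offset = 151 + 21 - 1 = 171
Weekday index = (1 + 171) mod 7 = 4

Day of the week: Friday


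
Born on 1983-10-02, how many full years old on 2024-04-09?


Birth: 1983-10-02
Reference: 2024-04-09
Year difference: 2024 - 1983 = 41
Birthday not yet reached in 2024, subtract 1

40 years old


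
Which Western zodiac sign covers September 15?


Date: September 15
Conventional tropical zodiac dates: Virgo from August 23 onward; Libra starts September 23
September 15 falls within the Virgo range

Virgo


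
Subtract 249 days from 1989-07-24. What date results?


Start: 1989-07-24, subtract 249 days
Back 24 days from July 24 reaches June 30, 1989 -> 225 left
June 1989 has 30 days -> back to May 31, 1989 -> 195 left
May 1989 has 31 days -> back to April 30, 1989 -> 164 left
April 1989 has 30 days -> back to March 31, 1989 -> 134 left
March 1989 has 31 days -> back to February 28, 1989 -> 103 left
February 1989 has 28 days -> back to January 31, 1989 -> 75 left
January 1989 has 31 days -> back to December 31, 1988 -> 44 left
December 1988 has 31 days -> back to November 30, 1988 -> 13 left
November 1988: 30 - 13 = 17 -> lands on November 17

Result: 1988-11-17


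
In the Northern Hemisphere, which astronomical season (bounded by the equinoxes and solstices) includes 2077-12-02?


Date: December 2
Astronomical Autumn (approx.; exact equinox/solstice day varies by year): September 22 to December 20
December 2 falls within the Autumn window

Autumn


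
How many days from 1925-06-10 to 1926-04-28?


From 1925-06-10 to 1926-04-28
1925-06-10: days before June = 31 + 28 + 31 + 30 + 31 = 151 (1925 is not a leap year); day of year = 151 + 10 = 161
1926-04-28: days before April = 31 + 28 + 31 = 90 (1926 is not a leap year); day of year = 90 + 28 = 118
Rest of 1925: 365 - 161 = 204
Total = 204 + 118 = 322

322 days


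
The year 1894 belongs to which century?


Century = (year - 1) // 100 + 1
= (1894 - 1) // 100 + 1
= 1893 // 100 + 1
= 18 + 1

19th century


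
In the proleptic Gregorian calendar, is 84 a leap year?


Gregorian leap year rule: divisible by 4, but not by 100, unless also by 400.
84 is divisible by 4 but not 100 -> leap year

Yes


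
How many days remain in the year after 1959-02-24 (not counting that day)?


Day of year: 55 of 365
Remaining = 365 - 55

310 days


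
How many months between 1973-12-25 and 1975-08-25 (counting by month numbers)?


From December 1973 to August 1975
2 years * 12 = 24 months, minus 4 months = 20

20 months


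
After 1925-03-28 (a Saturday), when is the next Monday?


Current: Saturday
Target: Monday
Days ahead: 2

Next Monday: 1925-03-30


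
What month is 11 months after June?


June is month 6
6 + 11 = 17; wrap: 17 - 12 = 5

May


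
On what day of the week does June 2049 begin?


Target: June 1, 2049
Anchor: Jan 1, 2049. With p = 2049 - 1 = 2048: (p + p//4 - p//100 + p//400) mod 7 = (2048 + 512 - 20 + 5) mod 7 = 2545 mod 7 = 4 -> Friday (Mon=0 ... Sun=6)
Days before June (Jan-May): 151 days
Weekday index = (4 + 151) mod 7 = 1

Tuesday


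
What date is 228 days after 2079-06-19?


Start: 2079-06-19, add 228 days
June 2079 has 30 days: 30 - 19 = 11 days to June 30 -> 217 left
July 2079 has 31 days -> 186 left
August 2079 has 31 days -> 155 left
September 2079 has 30 days -> 125 left
October 2079 has 31 days -> 94 left
November 2079 has 30 days -> 64 left
December 2079 has 31 days -> 33 left
January 2080 has 31 days -> 2 left
February 2080: 2 <= 29 -> lands on February 2

Result: 2080-02-02


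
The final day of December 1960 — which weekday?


December 1960 has 31 days
Anchor: Jan 1, 1960. With p = 1960 - 1 = 1959: (p + p//4 - p//100 + p//400) mod 7 = (1959 + 489 - 19 + 4) mod 7 = 2433 mod 7 = 4 -> Friday (Mon=0 ... Sun=6)
Days before December (Jan-Nov): 335; December 1 index = (4 + 335) mod 7 = 3 -> Thursday
Last day offset: 31 - 1 = 30 days
Weekday index = (3 + 30) mod 7 = 5

Saturday, December 31


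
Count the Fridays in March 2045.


March 2045 has 31 days
Anchor: Jan 1, 2045. With p = 2045 - 1 = 2044: (p + p//4 - p//100 + p//400) mod 7 = (2044 + 511 - 20 + 5) mod 7 = 2540 mod 7 = 6 -> Sunday (Mon=0 ... Sun=6)
Days before March (Jan-Feb): 59; March 1 index = (6 + 59) mod 7 = 2 -> Wednesday
First Friday is March 3
Fridays: 3, 10, 17, 24, 31

5 Fridays


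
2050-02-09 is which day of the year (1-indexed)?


Date: February 9, 2050
Days in months 1 through 1: 31
Plus 9 days in February

Day of year: 40


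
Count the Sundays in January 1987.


January 1987 has 31 days
Anchor: Jan 1, 1987. With p = 1987 - 1 = 1986: (p + p//4 - p//100 + p//400) mod 7 = (1986 + 496 - 19 + 4) mod 7 = 2467 mod 7 = 3 -> Thursday (Mon=0 ... Sun=6)
January 1 is the anchor itself -> Thursday
First Sunday is January 4
Sundays: 4, 11, 18, 25

4 Sundays


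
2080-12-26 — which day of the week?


Date: December 26, 2080
Anchor: Jan 1, 2080. With p = 2080 - 1 = 2079: (p + p//4 - p//100 + p//400) mod 7 = (2079 + 519 - 20 + 5) mod 7 = 2583 mod 7 = 0 -> Monday (Mon=0 ... Sun=6)
Days before December (Jan-Nov): 335; offset = 335 + 26 - 1 = 360
Weekday index = (0 + 360) mod 7 = 3

Day of the week: Thursday


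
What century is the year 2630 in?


Century = (year - 1) // 100 + 1
= (2630 - 1) // 100 + 1
= 2629 // 100 + 1
= 26 + 1

27th century


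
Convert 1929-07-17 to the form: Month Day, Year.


ISO 1929-07-17 parses as year=1929, month=07, day=17
Month 7 -> July

July 17, 1929


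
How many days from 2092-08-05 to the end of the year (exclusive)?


Day of year: 218 of 366
Remaining = 366 - 218

148 days


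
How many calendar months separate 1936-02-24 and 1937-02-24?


From February 1936 to February 1937
1 year * 12 = 12 months = 12

12 months


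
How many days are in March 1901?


March 1901

31 days


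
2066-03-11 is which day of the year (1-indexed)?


Date: March 11, 2066
Days in months 1 through 2: 59
Plus 11 days in March

Day of year: 70


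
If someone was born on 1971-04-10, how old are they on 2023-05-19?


Birth: 1971-04-10
Reference: 2023-05-19
Year difference: 2023 - 1971 = 52

52 years old


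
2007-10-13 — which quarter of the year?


Month: October (month 10)
Q1: Jan-Mar, Q2: Apr-Jun, Q3: Jul-Sep, Q4: Oct-Dec

Q4


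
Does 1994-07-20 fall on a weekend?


Anchor: Jan 1, 1994. With p = 1994 - 1 = 1993: (p + p//4 - p//100 + p//400) mod 7 = (1993 + 498 - 19 + 4) mod 7 = 2476 mod 7 = 5 -> Saturday (Mon=0 ... Sun=6)
Day of year: 201; offset = 200
Weekday index = (5 + 200) mod 7 = 2 -> Wednesday
Weekend days: Saturday, Sunday

No


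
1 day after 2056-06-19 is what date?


Start: 2056-06-19, add 1 day
June 2056 has 30 days; 19 + 1 = 20 stays within June

Result: 2056-06-20


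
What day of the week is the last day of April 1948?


April 1948 has 30 days
Anchor: Jan 1, 1948. With p = 1948 - 1 = 1947: (p + p//4 - p//100 + p//400) mod 7 = (1947 + 486 - 19 + 4) mod 7 = 2418 mod 7 = 3 -> Thursday (Mon=0 ... Sun=6)
Days before April (Jan-Mar): 91; April 1 index = (3 + 91) mod 7 = 3 -> Thursday
Last day offset: 30 - 1 = 29 days
Weekday index = (3 + 29) mod 7 = 4

Friday, April 30


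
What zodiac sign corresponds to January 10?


Date: January 10
Conventional tropical zodiac dates: Capricorn from December 22 onward; Aquarius starts January 20
January 10 falls within the Capricorn range

Capricorn


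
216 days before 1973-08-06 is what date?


Start: 1973-08-06, subtract 216 days
Back 6 days from August 6 reaches July 31, 1973 -> 210 left
July 1973 has 31 days -> back to June 30, 1973 -> 179 left
June 1973 has 30 days -> back to May 31, 1973 -> 149 left
May 1973 has 31 days -> back to April 30, 1973 -> 118 left
April 1973 has 30 days -> back to March 31, 1973 -> 88 left
March 1973 has 31 days -> back to February 28, 1973 -> 57 left
February 1973 has 28 days -> back to January 31, 1973 -> 29 left
January 1973: 31 - 29 = 2 -> lands on January 2

Result: 1973-01-02


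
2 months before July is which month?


July is month 7
7 - 2 = 5

May


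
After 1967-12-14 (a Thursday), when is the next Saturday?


Current: Thursday
Target: Saturday
Days ahead: 2

Next Saturday: 1967-12-16


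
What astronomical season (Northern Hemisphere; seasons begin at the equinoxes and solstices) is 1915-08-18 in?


Date: August 18
Astronomical Summer (approx.; exact equinox/solstice day varies by year): June 21 to September 21
August 18 falls within the Summer window

Summer


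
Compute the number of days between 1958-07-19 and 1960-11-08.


From 1958-07-19 to 1960-11-08
1958-07-19: days before July = 31 + 28 + 31 + 30 + 31 + 30 = 181 (1958 is not a leap year); day of year = 181 + 19 = 200
1960-11-08: days before November = 31 + 29 + 31 + 30 + 31 + 30 + 31 + 31 + 30 + 31 = 305 (1960 is a leap year); day of year = 305 + 8 = 313
Rest of 1958: 365 - 200 = 165
Full years 1959 (365): 365
Total = 165 + 365 + 313 = 843

843 days


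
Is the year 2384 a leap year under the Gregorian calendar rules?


Gregorian leap year rule: divisible by 4, but not by 100, unless also by 400.
2384 is divisible by 4 but not 100 -> leap year

Yes


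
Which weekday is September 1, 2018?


Target: September 1, 2018
Anchor: Jan 1, 2018. With p = 2018 - 1 = 2017: (p + p//4 - p//100 + p//400) mod 7 = (2017 + 504 - 20 + 5) mod 7 = 2506 mod 7 = 0 -> Monday (Mon=0 ... Sun=6)
Days before September (Jan-Aug): 243 days
Weekday index = (0 + 243) mod 7 = 5

Saturday


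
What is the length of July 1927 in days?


July 1927

31 days


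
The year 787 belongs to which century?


Century = (year - 1) // 100 + 1
= (787 - 1) // 100 + 1
= 786 // 100 + 1
= 7 + 1

8th century


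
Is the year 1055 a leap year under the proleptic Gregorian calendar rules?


Gregorian leap year rule: divisible by 4, but not by 100, unless also by 400.
1055 is not divisible by 4 -> not a leap year

No


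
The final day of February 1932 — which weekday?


February 1932 has 29 days
Anchor: Jan 1, 1932. With p = 1932 - 1 = 1931: (p + p//4 - p//100 + p//400) mod 7 = (1931 + 482 - 19 + 4) mod 7 = 2398 mod 7 = 4 -> Friday (Mon=0 ... Sun=6)
Days before February (Jan): 31; February 1 index = (4 + 31) mod 7 = 0 -> Monday
Last day offset: 29 - 1 = 28 days
Weekday index = (0 + 28) mod 7 = 0

Monday, February 29


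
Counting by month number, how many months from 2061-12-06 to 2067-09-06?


From December 2061 to September 2067
6 years * 12 = 72 months, minus 3 months = 69

69 months


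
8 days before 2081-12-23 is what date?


Start: 2081-12-23, subtract 8 days
23 - 8 = 15 stays within December 2081

Result: 2081-12-15


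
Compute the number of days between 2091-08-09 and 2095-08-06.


From 2091-08-09 to 2095-08-06
2091-08-09: days before August = 31 + 28 + 31 + 30 + 31 + 30 + 31 = 212 (2091 is not a leap year); day of year = 212 + 9 = 221
2095-08-06: days before August = 31 + 28 + 31 + 30 + 31 + 30 + 31 = 212 (2095 is not a leap year); day of year = 212 + 6 = 218
Rest of 2091: 365 - 221 = 144
Full years 2092 (366), 2093 (365), 2094 (365): 1096
Total = 144 + 1096 + 218 = 1458

1458 days


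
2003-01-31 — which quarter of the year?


Month: January (month 1)
Q1: Jan-Mar, Q2: Apr-Jun, Q3: Jul-Sep, Q4: Oct-Dec

Q1


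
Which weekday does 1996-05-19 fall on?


Date: May 19, 1996
Anchor: Jan 1, 1996. With p = 1996 - 1 = 1995: (p + p//4 - p//100 + p//400) mod 7 = (1995 + 498 - 19 + 4) mod 7 = 2478 mod 7 = 0 -> Monday (Mon=0 ... Sun=6)
Days before May (Jan-Apr): 121; offset = 121 + 19 - 1 = 139
Weekday index = (0 + 139) mod 7 = 6

Day of the week: Sunday


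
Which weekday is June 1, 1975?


Target: June 1, 1975
Anchor: Jan 1, 1975. With p = 1975 - 1 = 1974: (p + p//4 - p//100 + p//400) mod 7 = (1974 + 493 - 19 + 4) mod 7 = 2452 mod 7 = 2 -> Wednesday (Mon=0 ... Sun=6)
Days before June (Jan-May): 151 days
Weekday index = (2 + 151) mod 7 = 6

Sunday


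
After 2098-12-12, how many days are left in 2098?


Day of year: 346 of 365
Remaining = 365 - 346

19 days


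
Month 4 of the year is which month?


Month 4 of 12

April


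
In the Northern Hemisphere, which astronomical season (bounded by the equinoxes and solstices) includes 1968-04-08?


Date: April 8
Astronomical Spring (approx.; exact equinox/solstice day varies by year): March 20 to June 20
April 8 falls within the Spring window

Spring


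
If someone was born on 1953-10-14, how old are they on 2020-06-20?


Birth: 1953-10-14
Reference: 2020-06-20
Year difference: 2020 - 1953 = 67
Birthday not yet reached in 2020, subtract 1

66 years old


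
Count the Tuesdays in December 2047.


December 2047 has 31 days
Anchor: Jan 1, 2047. With p = 2047 - 1 = 2046: (p + p//4 - p//100 + p//400) mod 7 = (2046 + 511 - 20 + 5) mod 7 = 2542 mod 7 = 1 -> Tuesday (Mon=0 ... Sun=6)
Days before December (Jan-Nov): 334; December 1 index = (1 + 334) mod 7 = 6 -> Sunday
First Tuesday is December 3
Tuesdays: 3, 10, 17, 24, 31

5 Tuesdays


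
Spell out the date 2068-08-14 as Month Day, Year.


ISO 2068-08-14 parses as year=2068, month=08, day=14
Month 8 -> August

August 14, 2068


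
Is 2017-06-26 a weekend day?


Anchor: Jan 1, 2017. With p = 2017 - 1 = 2016: (p + p//4 - p//100 + p//400) mod 7 = (2016 + 504 - 20 + 5) mod 7 = 2505 mod 7 = 6 -> Sunday (Mon=0 ... Sun=6)
Day of year: 177; offset = 176
Weekday index = (6 + 176) mod 7 = 0 -> Monday
Weekend days: Saturday, Sunday

No


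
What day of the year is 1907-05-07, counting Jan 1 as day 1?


Date: May 7, 1907
Days in months 1 through 4: 120
Plus 7 days in May

Day of year: 127


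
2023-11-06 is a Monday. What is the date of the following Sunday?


Current: Monday
Target: Sunday
Days ahead: 6

Next Sunday: 2023-11-12


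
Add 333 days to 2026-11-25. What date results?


Start: 2026-11-25, add 333 days
November 2026 has 30 days: 30 - 25 = 5 days to November 30 -> 328 left
December 2026 has 31 days -> 297 left
January 2027 has 31 days -> 266 left
February 2027 has 28 days -> 238 left
March 2027 has 31 days -> 207 left
April 2027 has 30 days -> 177 left
May 2027 has 31 days -> 146 left
June 2027 has 30 days -> 116 left
July 2027 has 31 days -> 85 left
August 2027 has 31 days -> 54 left
September 2027 has 30 days -> 24 left
October 2027: 24 <= 31 -> lands on October 24

Result: 2027-10-24


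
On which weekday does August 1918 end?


August 1918 has 31 days
Anchor: Jan 1, 1918. With p = 1918 - 1 = 1917: (p + p//4 - p//100 + p//400) mod 7 = (1917 + 479 - 19 + 4) mod 7 = 2381 mod 7 = 1 -> Tuesday (Mon=0 ... Sun=6)
Days before August (Jan-Jul): 212; August 1 index = (1 + 212) mod 7 = 3 -> Thursday
Last day offset: 31 - 1 = 30 days
Weekday index = (3 + 30) mod 7 = 5

Saturday, August 31


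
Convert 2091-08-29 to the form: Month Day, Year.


ISO 2091-08-29 parses as year=2091, month=08, day=29
Month 8 -> August

August 29, 2091


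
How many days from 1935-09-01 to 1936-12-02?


From 1935-09-01 to 1936-12-02
1935-09-01: days before September = 31 + 28 + 31 + 30 + 31 + 30 + 31 + 31 = 243 (1935 is not a leap year); day of year = 243 + 1 = 244
1936-12-02: days before December = 31 + 29 + 31 + 30 + 31 + 30 + 31 + 31 + 30 + 31 + 30 = 335 (1936 is a leap year); day of year = 335 + 2 = 337
Rest of 1935: 365 - 244 = 121
Total = 121 + 337 = 458

458 days


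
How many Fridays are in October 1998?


October 1998 has 31 days
Anchor: Jan 1, 1998. With p = 1998 - 1 = 1997: (p + p//4 - p//100 + p//400) mod 7 = (1997 + 499 - 19 + 4) mod 7 = 2481 mod 7 = 3 -> Thursday (Mon=0 ... Sun=6)
Days before October (Jan-Sep): 273; October 1 index = (3 + 273) mod 7 = 3 -> Thursday
First Friday is October 2
Fridays: 2, 9, 16, 23, 30

5 Fridays


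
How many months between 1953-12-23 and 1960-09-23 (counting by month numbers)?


From December 1953 to September 1960
7 years * 12 = 84 months, minus 3 months = 81

81 months


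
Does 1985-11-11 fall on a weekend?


Anchor: Jan 1, 1985. With p = 1985 - 1 = 1984: (p + p//4 - p//100 + p//400) mod 7 = (1984 + 496 - 19 + 4) mod 7 = 2465 mod 7 = 1 -> Tuesday (Mon=0 ... Sun=6)
Day of year: 315; offset = 314
Weekday index = (1 + 314) mod 7 = 0 -> Monday
Weekend days: Saturday, Sunday

No


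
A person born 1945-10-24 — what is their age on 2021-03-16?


Birth: 1945-10-24
Reference: 2021-03-16
Year difference: 2021 - 1945 = 76
Birthday not yet reached in 2021, subtract 1

75 years old


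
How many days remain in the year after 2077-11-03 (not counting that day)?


Day of year: 307 of 365
Remaining = 365 - 307

58 days


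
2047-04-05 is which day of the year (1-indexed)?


Date: April 5, 2047
Days in months 1 through 3: 90
Plus 5 days in April

Day of year: 95


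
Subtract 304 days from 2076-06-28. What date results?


Start: 2076-06-28, subtract 304 days
Back 28 days from June 28 reaches May 31, 2076 -> 276 left
May 2076 has 31 days -> back to April 30, 2076 -> 245 left
April 2076 has 30 days -> back to March 31, 2076 -> 215 left
March 2076 has 31 days -> back to February 29, 2076 -> 184 left
February 2076 has 29 days -> back to January 31, 2076 -> 155 left
January 2076 has 31 days -> back to December 31, 2075 -> 124 left
December 2075 has 31 days -> back to November 30, 2075 -> 93 left
November 2075 has 30 days -> back to October 31, 2075 -> 63 left
October 2075 has 31 days -> back to September 30, 2075 -> 32 left
September 2075 has 30 days -> back to August 31, 2075 -> 2 left
August 2075: 31 - 2 = 29 -> lands on August 29

Result: 2075-08-29


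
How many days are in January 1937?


January 1937

31 days


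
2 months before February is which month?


February is month 2
2 - 2 = 0; wrap: 0 + 12 = 12

December


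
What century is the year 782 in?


Century = (year - 1) // 100 + 1
= (782 - 1) // 100 + 1
= 781 // 100 + 1
= 7 + 1

8th century


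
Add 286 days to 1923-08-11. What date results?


Start: 1923-08-11, add 286 days
August 1923 has 31 days: 31 - 11 = 20 days to August 31 -> 266 left
September 1923 has 30 days -> 236 left
October 1923 has 31 days -> 205 left
November 1923 has 30 days -> 175 left
December 1923 has 31 days -> 144 left
January 1924 has 31 days -> 113 left
February 1924 has 29 days -> 84 left
March 1924 has 31 days -> 53 left
April 1924 has 30 days -> 23 left
May 1924: 23 <= 31 -> lands on May 23

Result: 1924-05-23


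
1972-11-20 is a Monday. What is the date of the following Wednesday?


Current: Monday
Target: Wednesday
Days ahead: 2

Next Wednesday: 1972-11-22


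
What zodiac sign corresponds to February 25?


Date: February 25
Conventional tropical zodiac dates: Pisces from February 19 onward; Aries starts March 21
February 25 falls within the Pisces range

Pisces


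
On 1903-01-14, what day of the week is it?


Date: January 14, 1903
Anchor: Jan 1, 1903. With p = 1903 - 1 = 1902: (p + p//4 - p//100 + p//400) mod 7 = (1902 + 475 - 19 + 4) mod 7 = 2362 mod 7 = 3 -> Thursday (Mon=0 ... Sun=6)
Days into year = 14 - 1 = 13
Weekday index = (3 + 13) mod 7 = 2

Day of the week: Wednesday


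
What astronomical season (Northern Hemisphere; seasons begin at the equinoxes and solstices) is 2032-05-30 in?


Date: May 30
Astronomical Spring (approx.; exact equinox/solstice day varies by year): March 20 to June 20
May 30 falls within the Spring window

Spring


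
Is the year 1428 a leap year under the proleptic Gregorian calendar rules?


Gregorian leap year rule: divisible by 4, but not by 100, unless also by 400.
1428 is divisible by 4 but not 100 -> leap year

Yes


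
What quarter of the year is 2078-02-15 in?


Month: February (month 2)
Q1: Jan-Mar, Q2: Apr-Jun, Q3: Jul-Sep, Q4: Oct-Dec

Q1


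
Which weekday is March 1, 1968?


Target: March 1, 1968
Anchor: Jan 1, 1968. With p = 1968 - 1 = 1967: (p + p//4 - p//100 + p//400) mod 7 = (1967 + 491 - 19 + 4) mod 7 = 2443 mod 7 = 0 -> Monday (Mon=0 ... Sun=6)
Days before March (Jan-Feb): 60 days
Weekday index = (0 + 60) mod 7 = 4

Friday


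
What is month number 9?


Month 9 of 12

September


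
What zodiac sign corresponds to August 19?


Date: August 19
Conventional tropical zodiac dates: Leo from July 23 onward; Virgo starts August 23
August 19 falls within the Leo range

Leo


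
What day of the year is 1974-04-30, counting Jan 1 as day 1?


Date: April 30, 1974
Days in months 1 through 3: 90
Plus 30 days in April

Day of year: 120


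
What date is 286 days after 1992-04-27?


Start: 1992-04-27, add 286 days
April 1992 has 30 days: 30 - 27 = 3 days to April 30 -> 283 left
May 1992 has 31 days -> 252 left
June 1992 has 30 days -> 222 left
July 1992 has 31 days -> 191 left
August 1992 has 31 days -> 160 left
September 1992 has 30 days -> 130 left
October 1992 has 31 days -> 99 left
November 1992 has 30 days -> 69 left
December 1992 has 31 days -> 38 left
January 1993 has 31 days -> 7 left
February 1993: 7 <= 28 -> lands on February 7

Result: 1993-02-07


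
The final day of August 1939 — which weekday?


August 1939 has 31 days
Anchor: Jan 1, 1939. With p = 1939 - 1 = 1938: (p + p//4 - p//100 + p//400) mod 7 = (1938 + 484 - 19 + 4) mod 7 = 2407 mod 7 = 6 -> Sunday (Mon=0 ... Sun=6)
Days before August (Jan-Jul): 212; August 1 index = (6 + 212) mod 7 = 1 -> Tuesday
Last day offset: 31 - 1 = 30 days
Weekday index = (1 + 30) mod 7 = 3

Thursday, August 31


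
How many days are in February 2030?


February 2030 (leap year: no)

28 days


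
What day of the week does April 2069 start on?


Target: April 1, 2069
Anchor: Jan 1, 2069. With p = 2069 - 1 = 2068: (p + p//4 - p//100 + p//400) mod 7 = (2068 + 517 - 20 + 5) mod 7 = 2570 mod 7 = 1 -> Tuesday (Mon=0 ... Sun=6)
Days before April (Jan-Mar): 90 days
Weekday index = (1 + 90) mod 7 = 0

Monday


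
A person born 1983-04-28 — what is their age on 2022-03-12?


Birth: 1983-04-28
Reference: 2022-03-12
Year difference: 2022 - 1983 = 39
Birthday not yet reached in 2022, subtract 1

38 years old


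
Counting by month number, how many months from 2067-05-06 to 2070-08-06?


From May 2067 to August 2070
3 years * 12 = 36 months, plus 3 months = 39

39 months


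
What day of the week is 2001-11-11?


Date: November 11, 2001
Anchor: Jan 1, 2001. With p = 2001 - 1 = 2000: (p + p//4 - p//100 + p//400) mod 7 = (2000 + 500 - 20 + 5) mod 7 = 2485 mod 7 = 0 -> Monday (Mon=0 ... Sun=6)
Days before November (Jan-Oct): 304; offset = 304 + 11 - 1 = 314
Weekday index = (0 + 314) mod 7 = 6

Day of the week: Sunday


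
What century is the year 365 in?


Century = (year - 1) // 100 + 1
= (365 - 1) // 100 + 1
= 364 // 100 + 1
= 3 + 1

4th century


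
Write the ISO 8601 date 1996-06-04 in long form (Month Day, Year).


ISO 1996-06-04 parses as year=1996, month=06, day=04
Month 6 -> June

June 4, 1996


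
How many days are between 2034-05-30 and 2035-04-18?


From 2034-05-30 to 2035-04-18
2034-05-30: days before May = 31 + 28 + 31 + 30 = 120 (2034 is not a leap year); day of year = 120 + 30 = 150
2035-04-18: days before April = 31 + 28 + 31 = 90 (2035 is not a leap year); day of year = 90 + 18 = 108
Rest of 2034: 365 - 150 = 215
Total = 215 + 108 = 323

323 days


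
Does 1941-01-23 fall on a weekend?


Anchor: Jan 1, 1941. With p = 1941 - 1 = 1940: (p + p//4 - p//100 + p//400) mod 7 = (1940 + 485 - 19 + 4) mod 7 = 2410 mod 7 = 2 -> Wednesday (Mon=0 ... Sun=6)
Day of year: 23; offset = 22
Weekday index = (2 + 22) mod 7 = 3 -> Thursday
Weekend days: Saturday, Sunday

No


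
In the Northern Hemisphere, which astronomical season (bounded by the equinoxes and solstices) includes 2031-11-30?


Date: November 30
Astronomical Autumn (approx.; exact equinox/solstice day varies by year): September 22 to December 20
November 30 falls within the Autumn window

Autumn


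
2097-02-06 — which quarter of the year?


Month: February (month 2)
Q1: Jan-Mar, Q2: Apr-Jun, Q3: Jul-Sep, Q4: Oct-Dec

Q1


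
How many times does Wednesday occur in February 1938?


February 1938 has 28 days
Anchor: Jan 1, 1938. With p = 1938 - 1 = 1937: (p + p//4 - p//100 + p//400) mod 7 = (1937 + 484 - 19 + 4) mod 7 = 2406 mod 7 = 5 -> Saturday (Mon=0 ... Sun=6)
Days before February (Jan): 31; February 1 index = (5 + 31) mod 7 = 1 -> Tuesday
First Wednesday is February 2
Wednesdays: 2, 9, 16, 23

4 Wednesdays


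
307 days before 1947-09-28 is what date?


Start: 1947-09-28, subtract 307 days
Back 28 days from September 28 reaches August 31, 1947 -> 279 left
August 1947 has 31 days -> back to July 31, 1947 -> 248 left
July 1947 has 31 days -> back to June 30, 1947 -> 217 left
June 1947 has 30 days -> back to May 31, 1947 -> 187 left
May 1947 has 31 days -> back to April 30, 1947 -> 156 left
April 1947 has 30 days -> back to March 31, 1947 -> 126 left
March 1947 has 31 days -> back to February 28, 1947 -> 95 left
February 1947 has 28 days -> back to January 31, 1947 -> 67 left
January 1947 has 31 days -> back to December 31, 1946 -> 36 left
December 1946 has 31 days -> back to November 30, 1946 -> 5 left
November 1946: 30 - 5 = 25 -> lands on November 25

Result: 1946-11-25


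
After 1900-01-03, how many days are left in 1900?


Day of year: 3 of 365
Remaining = 365 - 3

362 days


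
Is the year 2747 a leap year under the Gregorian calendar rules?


Gregorian leap year rule: divisible by 4, but not by 100, unless also by 400.
2747 is not divisible by 4 -> not a leap year

No


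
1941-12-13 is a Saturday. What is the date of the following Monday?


Current: Saturday
Target: Monday
Days ahead: 2

Next Monday: 1941-12-15


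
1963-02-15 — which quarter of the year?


Month: February (month 2)
Q1: Jan-Mar, Q2: Apr-Jun, Q3: Jul-Sep, Q4: Oct-Dec

Q1


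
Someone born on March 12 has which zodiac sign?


Date: March 12
Conventional tropical zodiac dates: Pisces from February 19 onward; Aries starts March 21
March 12 falls within the Pisces range

Pisces


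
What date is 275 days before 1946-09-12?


Start: 1946-09-12, subtract 275 days
Back 12 days from September 12 reaches August 31, 1946 -> 263 left
August 1946 has 31 days -> back to July 31, 1946 -> 232 left
July 1946 has 31 days -> back to June 30, 1946 -> 201 left
June 1946 has 30 days -> back to May 31, 1946 -> 171 left
May 1946 has 31 days -> back to April 30, 1946 -> 140 left
April 1946 has 30 days -> back to March 31, 1946 -> 110 left
March 1946 has 31 days -> back to February 28, 1946 -> 79 left
February 1946 has 28 days -> back to January 31, 1946 -> 51 left
January 1946 has 31 days -> back to December 31, 1945 -> 20 left
December 1945: 31 - 20 = 11 -> lands on December 11

Result: 1945-12-11


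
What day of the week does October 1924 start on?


Target: October 1, 1924
Anchor: Jan 1, 1924. With p = 1924 - 1 = 1923: (p + p//4 - p//100 + p//400) mod 7 = (1923 + 480 - 19 + 4) mod 7 = 2388 mod 7 = 1 -> Tuesday (Mon=0 ... Sun=6)
Days before October (Jan-Sep): 274 days
Weekday index = (1 + 274) mod 7 = 2

Wednesday


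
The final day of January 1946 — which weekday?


January 1946 has 31 days
Anchor: Jan 1, 1946. With p = 1946 - 1 = 1945: (p + p//4 - p//100 + p//400) mod 7 = (1945 + 486 - 19 + 4) mod 7 = 2416 mod 7 = 1 -> Tuesday (Mon=0 ... Sun=6)
January 1 is the anchor itself -> Tuesday
Last day offset: 31 - 1 = 30 days
Weekday index = (1 + 30) mod 7 = 3

Thursday, January 31


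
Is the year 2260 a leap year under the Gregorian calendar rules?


Gregorian leap year rule: divisible by 4, but not by 100, unless also by 400.
2260 is divisible by 4 but not 100 -> leap year

Yes


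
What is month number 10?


Month 10 of 12

October


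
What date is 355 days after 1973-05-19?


Start: 1973-05-19, add 355 days
May 1973 has 31 days: 31 - 19 = 12 days to May 31 -> 343 left
June 1973 has 30 days -> 313 left
July 1973 has 31 days -> 282 left
August 1973 has 31 days -> 251 left
September 1973 has 30 days -> 221 left
October 1973 has 31 days -> 190 left
November 1973 has 30 days -> 160 left
December 1973 has 31 days -> 129 left
January 1974 has 31 days -> 98 left
February 1974 has 28 days -> 70 left
March 1974 has 31 days -> 39 left
April 1974 has 30 days -> 9 left
May 1974: 9 <= 31 -> lands on May 9

Result: 1974-05-09


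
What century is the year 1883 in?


Century = (year - 1) // 100 + 1
= (1883 - 1) // 100 + 1
= 1882 // 100 + 1
= 18 + 1

19th century


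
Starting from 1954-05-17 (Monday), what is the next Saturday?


Current: Monday
Target: Saturday
Days ahead: 5

Next Saturday: 1954-05-22


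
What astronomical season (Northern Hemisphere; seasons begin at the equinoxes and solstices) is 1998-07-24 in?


Date: July 24
Astronomical Summer (approx.; exact equinox/solstice day varies by year): June 21 to September 21
July 24 falls within the Summer window

Summer


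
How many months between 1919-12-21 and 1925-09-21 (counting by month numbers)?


From December 1919 to September 1925
6 years * 12 = 72 months, minus 3 months = 69

69 months


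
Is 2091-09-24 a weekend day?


Anchor: Jan 1, 2091. With p = 2091 - 1 = 2090: (p + p//4 - p//100 + p//400) mod 7 = (2090 + 522 - 20 + 5) mod 7 = 2597 mod 7 = 0 -> Monday (Mon=0 ... Sun=6)
Day of year: 267; offset = 266
Weekday index = (0 + 266) mod 7 = 0 -> Monday
Weekend days: Saturday, Sunday

No


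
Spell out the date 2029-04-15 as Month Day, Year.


ISO 2029-04-15 parses as year=2029, month=04, day=15
Month 4 -> April

April 15, 2029


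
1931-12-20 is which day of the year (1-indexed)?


Date: December 20, 1931
Days in months 1 through 11: 334
Plus 20 days in December

Day of year: 354


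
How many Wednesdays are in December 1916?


December 1916 has 31 days
Anchor: Jan 1, 1916. With p = 1916 - 1 = 1915: (p + p//4 - p//100 + p//400) mod 7 = (1915 + 478 - 19 + 4) mod 7 = 2378 mod 7 = 5 -> Saturday (Mon=0 ... Sun=6)
Days before December (Jan-Nov): 335; December 1 index = (5 + 335) mod 7 = 4 -> Friday
First Wednesday is December 6
Wednesdays: 6, 13, 20, 27

4 Wednesdays


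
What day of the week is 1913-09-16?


Date: September 16, 1913
Anchor: Jan 1, 1913. With p = 1913 - 1 = 1912: (p + p//4 - p//100 + p//400) mod 7 = (1912 + 478 - 19 + 4) mod 7 = 2375 mod 7 = 2 -> Wednesday (Mon=0 ... Sun=6)
Days before September (Jan-Aug): 243; offset = 243 + 16 - 1 = 258
Weekday index = (2 + 258) mod 7 = 1

Day of the week: Tuesday


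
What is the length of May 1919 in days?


May 1919

31 days


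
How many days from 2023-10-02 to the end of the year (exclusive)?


Day of year: 275 of 365
Remaining = 365 - 275

90 days


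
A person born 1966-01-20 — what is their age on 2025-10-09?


Birth: 1966-01-20
Reference: 2025-10-09
Year difference: 2025 - 1966 = 59

59 years old


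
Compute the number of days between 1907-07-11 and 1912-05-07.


From 1907-07-11 to 1912-05-07
1907-07-11: days before July = 31 + 28 + 31 + 30 + 31 + 30 = 181 (1907 is not a leap year); day of year = 181 + 11 = 192
1912-05-07: days before May = 31 + 29 + 31 + 30 = 121 (1912 is a leap year); day of year = 121 + 7 = 128
Rest of 1907: 365 - 192 = 173
Full years 1908 (366), 1909 (365), 1910 (365), 1911 (365): 1461
Total = 173 + 1461 + 128 = 1762

1762 days


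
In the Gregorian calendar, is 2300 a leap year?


Gregorian leap year rule: divisible by 4, but not by 100, unless also by 400.
2300 is divisible by 100 but not 400 -> not a leap year

No


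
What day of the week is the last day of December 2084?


December 2084 has 31 days
Anchor: Jan 1, 2084. With p = 2084 - 1 = 2083: (p + p//4 - p//100 + p//400) mod 7 = (2083 + 520 - 20 + 5) mod 7 = 2588 mod 7 = 5 -> Saturday (Mon=0 ... Sun=6)
Days before December (Jan-Nov): 335; December 1 index = (5 + 335) mod 7 = 4 -> Friday
Last day offset: 31 - 1 = 30 days
Weekday index = (4 + 30) mod 7 = 6

Sunday, December 31


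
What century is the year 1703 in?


Century = (year - 1) // 100 + 1
= (1703 - 1) // 100 + 1
= 1702 // 100 + 1
= 17 + 1

18th century


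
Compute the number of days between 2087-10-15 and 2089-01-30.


From 2087-10-15 to 2089-01-30
2087-10-15: days before October = 31 + 28 + 31 + 30 + 31 + 30 + 31 + 31 + 30 = 273 (2087 is not a leap year); day of year = 273 + 15 = 288
2089-01-30: day of year = 30
Rest of 2087: 365 - 288 = 77
Full years 2088 (366): 366
Total = 77 + 366 + 30 = 473

473 days


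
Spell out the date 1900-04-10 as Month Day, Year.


ISO 1900-04-10 parses as year=1900, month=04, day=10
Month 4 -> April

April 10, 1900


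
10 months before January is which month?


January is month 1
1 - 10 = -9; wrap: -9 + 12 = 3

March


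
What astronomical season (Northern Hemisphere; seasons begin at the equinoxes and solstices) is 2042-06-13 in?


Date: June 13
Astronomical Spring (approx.; exact equinox/solstice day varies by year): March 20 to June 20
June 13 falls within the Spring window

Spring


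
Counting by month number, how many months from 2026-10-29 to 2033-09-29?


From October 2026 to September 2033
7 years * 12 = 84 months, minus 1 month = 83

83 months


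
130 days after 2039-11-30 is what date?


Start: 2039-11-30, add 130 days
November 30 is the last day of November 2039 -> 130 left
December 2039 has 31 days -> 99 left
January 2040 has 31 days -> 68 left
February 2040 has 29 days -> 39 left
March 2040 has 31 days -> 8 left
April 2040: 8 <= 30 -> lands on April 8

Result: 2040-04-08


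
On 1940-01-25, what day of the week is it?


Date: January 25, 1940
Anchor: Jan 1, 1940. With p = 1940 - 1 = 1939: (p + p//4 - p//100 + p//400) mod 7 = (1939 + 484 - 19 + 4) mod 7 = 2408 mod 7 = 0 -> Monday (Mon=0 ... Sun=6)
Days into year = 25 - 1 = 24
Weekday index = (0 + 24) mod 7 = 3

Day of the week: Thursday


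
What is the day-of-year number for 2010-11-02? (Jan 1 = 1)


Date: November 2, 2010
Days in months 1 through 10: 304
Plus 2 days in November

Day of year: 306


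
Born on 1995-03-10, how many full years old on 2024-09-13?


Birth: 1995-03-10
Reference: 2024-09-13
Year difference: 2024 - 1995 = 29

29 years old


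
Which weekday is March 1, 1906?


Target: March 1, 1906
Anchor: Jan 1, 1906. With p = 1906 - 1 = 1905: (p + p//4 - p//100 + p//400) mod 7 = (1905 + 476 - 19 + 4) mod 7 = 2366 mod 7 = 0 -> Monday (Mon=0 ... Sun=6)
Days before March (Jan-Feb): 59 days
Weekday index = (0 + 59) mod 7 = 3

Thursday


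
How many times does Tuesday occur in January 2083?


January 2083 has 31 days
Anchor: Jan 1, 2083. With p = 2083 - 1 = 2082: (p + p//4 - p//100 + p//400) mod 7 = (2082 + 520 - 20 + 5) mod 7 = 2587 mod 7 = 4 -> Friday (Mon=0 ... Sun=6)
January 1 is the anchor itself -> Friday
First Tuesday is January 5
Tuesdays: 5, 12, 19, 26

4 Tuesdays


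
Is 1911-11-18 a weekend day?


Anchor: Jan 1, 1911. With p = 1911 - 1 = 1910: (p + p//4 - p//100 + p//400) mod 7 = (1910 + 477 - 19 + 4) mod 7 = 2372 mod 7 = 6 -> Sunday (Mon=0 ... Sun=6)
Day of year: 322; offset = 321
Weekday index = (6 + 321) mod 7 = 5 -> Saturday
Weekend days: Saturday, Sunday

Yes


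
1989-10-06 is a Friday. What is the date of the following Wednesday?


Current: Friday
Target: Wednesday
Days ahead: 5

Next Wednesday: 1989-10-11


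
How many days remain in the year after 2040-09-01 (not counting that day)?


Day of year: 245 of 366
Remaining = 366 - 245

121 days


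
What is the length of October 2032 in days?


October 2032

31 days


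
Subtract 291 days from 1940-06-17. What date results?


Start: 1940-06-17, subtract 291 days
Back 17 days from June 17 reaches May 31, 1940 -> 274 left
May 1940 has 31 days -> back to April 30, 1940 -> 243 left
April 1940 has 30 days -> back to March 31, 1940 -> 213 left
March 1940 has 31 days -> back to February 29, 1940 -> 182 left
February 1940 has 29 days -> back to January 31, 1940 -> 153 left
January 1940 has 31 days -> back to December 31, 1939 -> 122 left
December 1939 has 31 days -> back to November 30, 1939 -> 91 left
November 1939 has 30 days -> back to October 31, 1939 -> 61 left
October 1939 has 31 days -> back to September 30, 1939 -> 30 left
September 1939 has 30 days -> back to August 31, 1939 -> 0 left
August 1939: 31 - 0 = 31 -> lands on August 31

Result: 1939-08-31


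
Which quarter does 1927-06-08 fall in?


Month: June (month 6)
Q1: Jan-Mar, Q2: Apr-Jun, Q3: Jul-Sep, Q4: Oct-Dec

Q2


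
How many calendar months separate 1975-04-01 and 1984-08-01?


From April 1975 to August 1984
9 years * 12 = 108 months, plus 4 months = 112

112 months


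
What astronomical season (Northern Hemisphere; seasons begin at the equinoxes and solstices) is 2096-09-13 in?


Date: September 13
Astronomical Summer (approx.; exact equinox/solstice day varies by year): June 21 to September 21
September 13 falls within the Summer window

Summer


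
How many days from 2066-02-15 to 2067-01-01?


From 2066-02-15 to 2067-01-01
2066-02-15: days before February = 31; day of year = 31 + 15 = 46
2067-01-01: day of year = 1
Rest of 2066: 365 - 46 = 319
Total = 319 + 1 = 320

320 days


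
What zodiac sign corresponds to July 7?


Date: July 7
Conventional tropical zodiac dates: Cancer from June 21 onward; Leo starts July 23
July 7 falls within the Cancer range

Cancer


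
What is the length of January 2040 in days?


January 2040

31 days


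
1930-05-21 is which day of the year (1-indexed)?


Date: May 21, 1930
Days in months 1 through 4: 120
Plus 21 days in May

Day of year: 141


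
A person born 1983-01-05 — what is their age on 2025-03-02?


Birth: 1983-01-05
Reference: 2025-03-02
Year difference: 2025 - 1983 = 42

42 years old


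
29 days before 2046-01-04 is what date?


Start: 2046-01-04, subtract 29 days
Back 4 days from January 4 reaches December 31, 2045 -> 25 left
December 2045: 31 - 25 = 6 -> lands on December 6

Result: 2045-12-06


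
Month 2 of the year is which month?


Month 2 of 12

February


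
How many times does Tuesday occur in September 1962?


September 1962 has 30 days
Anchor: Jan 1, 1962. With p = 1962 - 1 = 1961: (p + p//4 - p//100 + p//400) mod 7 = (1961 + 490 - 19 + 4) mod 7 = 2436 mod 7 = 0 -> Monday (Mon=0 ... Sun=6)
Days before September (Jan-Aug): 243; September 1 index = (0 + 243) mod 7 = 5 -> Saturday
First Tuesday is September 4
Tuesdays: 4, 11, 18, 25

4 Tuesdays
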